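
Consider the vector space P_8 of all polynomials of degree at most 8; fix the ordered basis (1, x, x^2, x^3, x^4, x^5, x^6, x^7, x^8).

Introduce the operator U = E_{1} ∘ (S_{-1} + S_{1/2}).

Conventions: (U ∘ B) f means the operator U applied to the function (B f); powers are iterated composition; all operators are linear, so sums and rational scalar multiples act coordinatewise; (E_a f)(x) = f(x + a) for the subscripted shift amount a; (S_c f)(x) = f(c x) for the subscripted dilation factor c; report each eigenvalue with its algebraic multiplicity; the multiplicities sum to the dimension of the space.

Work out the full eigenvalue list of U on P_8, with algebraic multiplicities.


λ = -127/128 (multiplicity 1), λ = -31/32 (multiplicity 1), λ = -7/8 (multiplicity 1), λ = -1/2 (multiplicity 1), λ = 257/256 (multiplicity 1), λ = 65/64 (multiplicity 1), λ = 17/16 (multiplicity 1), λ = 5/4 (multiplicity 1), λ = 2 (multiplicity 1)

image of 1: 2
image of x: -(1/2)x - 1/2
image of x^2: (5/4)x^2 + (5/2)x + 5/4
image of x^3: -(7/8)x^3 - (21/8)x^2 - (21/8)x - 7/8
image of x^4: (17/16)x^4 + (17/4)x^3 + (51/8)x^2 + (17/4)x + 17/16
image of x^5: -(31/32)x^5 - (155/32)x^4 - (155/16)x^3 - (155/16)x^2 - (155/32)x - 31/32
image of x^6: (65/64)x^6 + (195/32)x^5 + (975/64)x^4 + (325/16)x^3 + (975/64)x^2 + (195/32)x + 65/64
image of x^7: -(127/128)x^7 - (889/128)x^6 - (2667/128)x^5 - (4445/128)x^4 - (4445/128)x^3 - (2667/128)x^2 - (889/128)x - 127/128
image of x^8: (257/256)x^8 + (257/32)x^7 + (1799/64)x^6 + (1799/32)x^5 + (8995/128)x^4 + (1799/32)x^3 + (1799/64)x^2 + (257/32)x + 257/256
the matrix is upper triangular; its diagonal is (2, -1/2, 5/4, -7/8, 17/16, -31/32, 65/64, -127/128, 257/256)
for a triangular matrix the eigenvalues are the diagonal entries, with algebraic multiplicity their repetition count


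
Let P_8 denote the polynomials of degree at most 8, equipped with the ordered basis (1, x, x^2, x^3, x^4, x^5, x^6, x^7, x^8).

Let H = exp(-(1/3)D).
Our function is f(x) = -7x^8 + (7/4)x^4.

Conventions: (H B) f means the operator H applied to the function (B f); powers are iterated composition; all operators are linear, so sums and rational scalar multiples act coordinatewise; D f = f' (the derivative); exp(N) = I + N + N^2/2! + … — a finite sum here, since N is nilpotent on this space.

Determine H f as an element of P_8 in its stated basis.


order-1 term: (56/3)x^7 - (7/3)x^3
order-2 term: -(196/9)x^6 + (7/6)x^2
order-3 term: (392/27)x^5 - (7/27)x
order-4 term: -(490/81)x^4 + 7/324
order-5 term: (392/243)x^3
order-6 term: -(196/729)x^2
order-7 term: (56/2187)x
order-8 term: -7/6561
the series for exp(-(1/3)D) f terminates at order 8
exp(-(1/3)D) f = -7x^8 + (56/3)x^7 - (196/9)x^6 + (392/27)x^5 - (1393/324)x^4 - (175/243)x^3 + (1309/1458)x^2 - (511/2187)x + 539/26244

g(x) = -7x^8 + (56/3)x^7 - (196/9)x^6 + (392/27)x^5 - (1393/324)x^4 - (175/243)x^3 + (1309/1458)x^2 - (511/2187)x + 539/26244


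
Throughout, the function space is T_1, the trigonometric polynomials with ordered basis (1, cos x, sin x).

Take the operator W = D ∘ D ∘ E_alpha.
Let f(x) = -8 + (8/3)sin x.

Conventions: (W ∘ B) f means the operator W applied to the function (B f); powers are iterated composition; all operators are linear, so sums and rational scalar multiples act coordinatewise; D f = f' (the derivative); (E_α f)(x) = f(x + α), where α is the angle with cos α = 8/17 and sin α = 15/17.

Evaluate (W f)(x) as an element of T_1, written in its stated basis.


the image equals g(x) = -(40/17)cos x - (64/51)sin x

E_alpha f = -8 + (40/17)cos x + (64/51)sin x
D E_alpha f = (64/51)cos x - (40/17)sin x
D D E_alpha f = -(40/17)cos x - (64/51)sin x


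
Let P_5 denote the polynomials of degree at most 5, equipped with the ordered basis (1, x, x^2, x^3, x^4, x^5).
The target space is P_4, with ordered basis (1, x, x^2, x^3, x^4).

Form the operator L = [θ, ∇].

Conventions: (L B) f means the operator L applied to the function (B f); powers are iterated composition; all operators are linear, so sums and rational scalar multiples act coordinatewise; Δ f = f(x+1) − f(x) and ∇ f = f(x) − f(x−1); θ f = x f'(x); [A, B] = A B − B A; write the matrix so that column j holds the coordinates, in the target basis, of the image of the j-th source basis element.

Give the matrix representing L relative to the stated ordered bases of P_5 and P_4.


the matrix is [[0, -1, 2, -3, 4, -5]; [0, 0, -2, 6, -12, 20]; [0, 0, 0, -3, 12, -30]; [0, 0, 0, 0, -4, 20]; [0, 0, 0, 0, 0, -5]] (rows listed top to bottom)

image of 1: 0
image of x: -1
image of x^2: -2x + 2
image of x^3: -3x^2 + 6x - 3
image of x^4: -4x^3 + 12x^2 - 12x + 4
image of x^5: -5x^4 + 20x^3 - 30x^2 + 20x - 5
each image's coordinates form column j of the matrix


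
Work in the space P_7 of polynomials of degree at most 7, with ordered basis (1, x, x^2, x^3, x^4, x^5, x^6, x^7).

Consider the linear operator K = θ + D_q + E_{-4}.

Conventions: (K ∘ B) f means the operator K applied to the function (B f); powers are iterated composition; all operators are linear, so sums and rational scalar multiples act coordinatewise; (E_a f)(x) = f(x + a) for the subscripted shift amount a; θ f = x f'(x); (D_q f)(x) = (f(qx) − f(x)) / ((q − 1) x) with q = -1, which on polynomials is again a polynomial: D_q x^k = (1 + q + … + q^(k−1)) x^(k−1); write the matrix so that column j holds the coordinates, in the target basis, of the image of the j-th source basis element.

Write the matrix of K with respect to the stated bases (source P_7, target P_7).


the matrix is [[1, -3, 16, -64, 256, -1024, 4096, -16384]; [0, 2, -8, 48, -256, 1280, -6144, 28672]; [0, 0, 3, -11, 96, -640, 3840, -21504]; [0, 0, 0, 4, -16, 160, -1280, 8960]; [0, 0, 0, 0, 5, -19, 240, -2240]; [0, 0, 0, 0, 0, 6, -24, 336]; [0, 0, 0, 0, 0, 0, 7, -27]; [0, 0, 0, 0, 0, 0, 0, 8]] (rows listed top to bottom)

image of 1: 1
image of x: 2x - 3
image of x^2: 3x^2 - 8x + 16
image of x^3: 4x^3 - 11x^2 + 48x - 64
image of x^4: 5x^4 - 16x^3 + 96x^2 - 256x + 256
image of x^5: 6x^5 - 19x^4 + 160x^3 - 640x^2 + 1280x - 1024
image of x^6: 7x^6 - 24x^5 + 240x^4 - 1280x^3 + 3840x^2 - 6144x + 4096
image of x^7: 8x^7 - 27x^6 + 336x^5 - 2240x^4 + 8960x^3 - 21504x^2 + 28672x - 16384
each image's coordinates form column j of the matrix


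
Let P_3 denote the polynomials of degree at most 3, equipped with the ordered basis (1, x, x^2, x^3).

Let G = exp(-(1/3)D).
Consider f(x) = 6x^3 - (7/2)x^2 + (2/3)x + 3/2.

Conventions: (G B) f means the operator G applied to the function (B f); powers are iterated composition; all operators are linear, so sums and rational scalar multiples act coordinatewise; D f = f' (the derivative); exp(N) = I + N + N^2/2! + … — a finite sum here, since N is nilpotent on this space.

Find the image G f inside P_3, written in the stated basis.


the image equals g(x) = 6x^3 - (19/2)x^2 + 5x + 2/3

order-1 term: -6x^2 + (7/3)x - 2/9
order-2 term: 2x - 7/18
order-3 term: -2/9
the series for exp(-(1/3)D) f terminates at order 3
exp(-(1/3)D) f = 6x^3 - (19/2)x^2 + 5x + 2/3


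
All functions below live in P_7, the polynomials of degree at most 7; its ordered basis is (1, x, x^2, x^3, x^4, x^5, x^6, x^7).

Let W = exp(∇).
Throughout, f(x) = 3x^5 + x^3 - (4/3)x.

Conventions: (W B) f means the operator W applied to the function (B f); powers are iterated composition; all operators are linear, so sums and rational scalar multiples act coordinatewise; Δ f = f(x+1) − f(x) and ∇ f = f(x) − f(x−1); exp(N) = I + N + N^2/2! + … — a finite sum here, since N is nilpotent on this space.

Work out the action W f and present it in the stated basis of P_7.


order-1 term: 15x^4 - 30x^3 + 33x^2 - 18x + 8/3
order-2 term: 30x^3 - 90x^2 + 108x - 48
order-3 term: 30x^2 - 90x + 76
order-4 term: 15x - 30
order-5 term: 3
the series for exp(∇) f terminates at order 5
exp(∇) f = 3x^5 + 15x^4 + x^3 - 27x^2 + (41/3)x + 11/3

g(x) = 3x^5 + 15x^4 + x^3 - 27x^2 + (41/3)x + 11/3


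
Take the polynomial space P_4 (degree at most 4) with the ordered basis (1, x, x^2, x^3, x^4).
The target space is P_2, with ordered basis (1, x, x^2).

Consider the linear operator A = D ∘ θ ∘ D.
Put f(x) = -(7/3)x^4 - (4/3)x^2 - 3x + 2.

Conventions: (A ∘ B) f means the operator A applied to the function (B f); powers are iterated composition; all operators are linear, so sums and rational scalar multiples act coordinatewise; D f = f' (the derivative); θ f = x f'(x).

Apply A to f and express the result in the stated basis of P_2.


g(x) = -84x^2 - 8/3

D f = -(28/3)x^3 - (8/3)x - 3
θ D f = -28x^3 - (8/3)x
D θ D f = -84x^2 - 8/3


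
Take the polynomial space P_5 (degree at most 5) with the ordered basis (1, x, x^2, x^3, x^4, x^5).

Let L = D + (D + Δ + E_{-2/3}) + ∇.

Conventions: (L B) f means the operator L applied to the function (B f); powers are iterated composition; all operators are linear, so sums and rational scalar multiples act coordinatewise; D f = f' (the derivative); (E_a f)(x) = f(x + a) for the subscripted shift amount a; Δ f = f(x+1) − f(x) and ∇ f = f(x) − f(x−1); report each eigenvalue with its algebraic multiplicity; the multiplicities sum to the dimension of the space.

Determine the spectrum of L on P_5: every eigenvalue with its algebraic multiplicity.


λ = 1 (multiplicity 6)

image of 1: 1
image of x: x + 10/3
image of x^2: x^2 + (20/3)x + 4/9
image of x^3: x^3 + 10x^2 + (4/3)x + 46/27
image of x^4: x^4 + (40/3)x^3 + (8/3)x^2 + (184/27)x + 16/81
image of x^5: x^5 + (50/3)x^4 + (40/9)x^3 + (460/27)x^2 + (80/81)x + 454/243
the matrix is upper triangular; its diagonal is (1, 1, 1, 1, 1, 1)
for a triangular matrix the eigenvalues are the diagonal entries, with algebraic multiplicity their repetition count


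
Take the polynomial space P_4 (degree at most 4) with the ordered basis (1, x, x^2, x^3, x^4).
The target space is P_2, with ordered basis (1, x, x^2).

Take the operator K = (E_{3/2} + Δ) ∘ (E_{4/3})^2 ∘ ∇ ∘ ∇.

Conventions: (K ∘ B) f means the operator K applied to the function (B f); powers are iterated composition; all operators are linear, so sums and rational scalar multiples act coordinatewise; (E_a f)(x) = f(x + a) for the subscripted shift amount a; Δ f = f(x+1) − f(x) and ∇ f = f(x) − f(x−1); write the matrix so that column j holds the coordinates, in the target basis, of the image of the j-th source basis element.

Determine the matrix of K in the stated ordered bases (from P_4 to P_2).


image of 1: 0
image of x: 0
image of x^2: 2
image of x^3: 6x + 25
image of x^4: 12x^2 + 100x + 523/3
each image's coordinates form column j of the matrix

the matrix is [[0, 0, 2, 25, 523/3]; [0, 0, 0, 6, 100]; [0, 0, 0, 0, 12]] (rows listed top to bottom)


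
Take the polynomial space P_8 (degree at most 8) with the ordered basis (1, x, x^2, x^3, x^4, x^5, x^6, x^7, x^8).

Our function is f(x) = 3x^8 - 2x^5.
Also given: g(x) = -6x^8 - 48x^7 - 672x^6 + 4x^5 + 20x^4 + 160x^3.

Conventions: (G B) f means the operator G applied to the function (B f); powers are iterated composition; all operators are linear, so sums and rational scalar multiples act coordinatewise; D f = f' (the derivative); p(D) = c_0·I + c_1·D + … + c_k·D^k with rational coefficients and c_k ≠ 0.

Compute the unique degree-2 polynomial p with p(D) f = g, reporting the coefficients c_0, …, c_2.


p(D) = -2·I − 2·D − 4·D^2, i.e. c_0 = -2, c_1 = -2, c_2 = -4

D^0 f = 3x^8 - 2x^5
D^1 f = 24x^7 - 10x^4
D^2 f = 168x^6 - 40x^3
matching coefficients of g against c_0 f + c_1 Df + … from the top degree down determines the c_i
solution: c_0 = -2, c_1 = -2, c_2 = -4


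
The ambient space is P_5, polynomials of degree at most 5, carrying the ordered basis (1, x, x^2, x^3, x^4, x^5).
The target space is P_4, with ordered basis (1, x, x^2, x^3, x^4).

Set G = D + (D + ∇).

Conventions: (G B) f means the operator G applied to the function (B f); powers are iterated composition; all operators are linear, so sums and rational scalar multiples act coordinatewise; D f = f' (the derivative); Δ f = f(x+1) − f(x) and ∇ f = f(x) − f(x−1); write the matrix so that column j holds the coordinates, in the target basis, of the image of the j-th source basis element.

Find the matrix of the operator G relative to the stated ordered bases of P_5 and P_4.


image of 1: 0
image of x: 3
image of x^2: 6x - 1
image of x^3: 9x^2 - 3x + 1
image of x^4: 12x^3 - 6x^2 + 4x - 1
image of x^5: 15x^4 - 10x^3 + 10x^2 - 5x + 1
each image's coordinates form column j of the matrix

the matrix is [[0, 3, -1, 1, -1, 1]; [0, 0, 6, -3, 4, -5]; [0, 0, 0, 9, -6, 10]; [0, 0, 0, 0, 12, -10]; [0, 0, 0, 0, 0, 15]] (rows listed top to bottom)


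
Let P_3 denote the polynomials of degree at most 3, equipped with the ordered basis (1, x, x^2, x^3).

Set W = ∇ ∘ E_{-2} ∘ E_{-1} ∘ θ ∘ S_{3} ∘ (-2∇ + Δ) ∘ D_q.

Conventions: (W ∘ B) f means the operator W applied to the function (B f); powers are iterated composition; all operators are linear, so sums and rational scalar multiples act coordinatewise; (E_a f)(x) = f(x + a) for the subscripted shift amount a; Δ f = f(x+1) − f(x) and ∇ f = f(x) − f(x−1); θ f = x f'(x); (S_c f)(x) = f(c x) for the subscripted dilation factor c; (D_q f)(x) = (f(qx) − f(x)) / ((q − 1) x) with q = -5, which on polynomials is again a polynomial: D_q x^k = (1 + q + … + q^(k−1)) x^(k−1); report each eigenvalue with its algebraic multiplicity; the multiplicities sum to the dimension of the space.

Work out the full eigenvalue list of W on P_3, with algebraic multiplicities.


image of 1: 0
image of x: 0
image of x^2: 0
image of x^3: -126
the matrix is upper triangular; its diagonal is (0, 0, 0, 0)
for a triangular matrix the eigenvalues are the diagonal entries, with algebraic multiplicity their repetition count

λ = 0 (multiplicity 4)


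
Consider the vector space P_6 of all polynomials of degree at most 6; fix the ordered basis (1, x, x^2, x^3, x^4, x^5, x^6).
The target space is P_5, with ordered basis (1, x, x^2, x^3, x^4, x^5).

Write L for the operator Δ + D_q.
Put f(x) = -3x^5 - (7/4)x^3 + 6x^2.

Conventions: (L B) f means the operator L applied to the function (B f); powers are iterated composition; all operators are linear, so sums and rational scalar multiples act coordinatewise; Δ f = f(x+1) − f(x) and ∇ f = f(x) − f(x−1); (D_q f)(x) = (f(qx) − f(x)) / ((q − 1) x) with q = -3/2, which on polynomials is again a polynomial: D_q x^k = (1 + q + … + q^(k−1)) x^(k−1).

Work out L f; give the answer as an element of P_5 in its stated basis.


Δ f = -15x^4 - 30x^3 - (141/4)x^2 - (33/4)x + 5/4
D_q f = -(165/16)x^4 - (49/16)x^2 - 3x
(Δ + D_q) f = -(405/16)x^4 - 30x^3 - (613/16)x^2 - (45/4)x + 5/4

the image equals g(x) = -(405/16)x^4 - 30x^3 - (613/16)x^2 - (45/4)x + 5/4


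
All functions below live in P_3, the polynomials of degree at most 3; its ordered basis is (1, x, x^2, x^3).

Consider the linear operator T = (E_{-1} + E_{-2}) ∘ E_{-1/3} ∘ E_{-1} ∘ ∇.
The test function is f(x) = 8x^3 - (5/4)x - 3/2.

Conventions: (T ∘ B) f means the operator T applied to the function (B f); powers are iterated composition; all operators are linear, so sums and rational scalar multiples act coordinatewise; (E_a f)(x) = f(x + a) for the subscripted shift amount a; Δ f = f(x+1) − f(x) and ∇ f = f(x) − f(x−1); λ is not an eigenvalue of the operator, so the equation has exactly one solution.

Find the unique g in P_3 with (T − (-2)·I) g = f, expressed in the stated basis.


the result is g(x) = 4x^3 - 12x^2 + (827/8)x - 7715/24

write g with unknown coordinates in the stated basis and equate coefficients in (T − (-2)·I) g = f
solving from the highest basis element down gives g = 4x^3 - 12x^2 + (827/8)x - 7715/24
check: T g = 24x^2 - 208x + 7697/12
so T g − (-2)·g = 8x^3 - (5/4)x - 3/2 = f ✓


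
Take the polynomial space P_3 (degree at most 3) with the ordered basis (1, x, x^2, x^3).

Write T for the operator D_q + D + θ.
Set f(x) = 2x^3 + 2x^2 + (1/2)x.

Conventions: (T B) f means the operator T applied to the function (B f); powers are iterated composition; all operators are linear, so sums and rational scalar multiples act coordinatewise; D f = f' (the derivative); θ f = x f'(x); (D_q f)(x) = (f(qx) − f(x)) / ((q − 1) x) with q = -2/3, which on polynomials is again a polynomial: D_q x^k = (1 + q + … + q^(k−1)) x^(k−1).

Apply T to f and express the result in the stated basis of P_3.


D_q f = (14/9)x^2 + (2/3)x + 1/2
D f = 6x^2 + 4x + 1/2
θ f = 6x^3 + 4x^2 + (1/2)x
(D_q + D + θ) f = 6x^3 + (104/9)x^2 + (31/6)x + 1

the image equals g(x) = 6x^3 + (104/9)x^2 + (31/6)x + 1


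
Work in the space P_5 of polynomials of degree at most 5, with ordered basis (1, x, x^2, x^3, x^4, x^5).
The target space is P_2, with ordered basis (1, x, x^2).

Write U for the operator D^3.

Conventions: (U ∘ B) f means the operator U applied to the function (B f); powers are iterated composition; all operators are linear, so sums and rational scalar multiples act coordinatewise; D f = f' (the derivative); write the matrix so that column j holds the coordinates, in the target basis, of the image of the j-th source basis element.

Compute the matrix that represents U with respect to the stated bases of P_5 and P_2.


the matrix is [[0, 0, 0, 6, 0, 0]; [0, 0, 0, 0, 24, 0]; [0, 0, 0, 0, 0, 60]] (rows listed top to bottom)

image of 1: 0
image of x: 0
image of x^2: 0
image of x^3: 6
image of x^4: 24x
image of x^5: 60x^2
each image's coordinates form column j of the matrix


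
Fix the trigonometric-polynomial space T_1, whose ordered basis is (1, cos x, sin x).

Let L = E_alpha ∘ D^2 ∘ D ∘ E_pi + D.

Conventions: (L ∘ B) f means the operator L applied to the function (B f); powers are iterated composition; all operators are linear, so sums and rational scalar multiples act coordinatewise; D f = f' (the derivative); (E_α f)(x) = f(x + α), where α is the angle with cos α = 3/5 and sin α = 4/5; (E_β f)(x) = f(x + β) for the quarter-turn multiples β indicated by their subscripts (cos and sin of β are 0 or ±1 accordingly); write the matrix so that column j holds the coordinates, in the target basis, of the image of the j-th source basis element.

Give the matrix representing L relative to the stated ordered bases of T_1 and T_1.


image of 1: 0
image of cos x: -(4/5)cos x - (8/5)sin x
image of sin x: (8/5)cos x - (4/5)sin x
each image's coordinates form column j of the matrix

the matrix is [[0, 0, 0]; [0, -4/5, 8/5]; [0, -8/5, -4/5]] (rows listed top to bottom)


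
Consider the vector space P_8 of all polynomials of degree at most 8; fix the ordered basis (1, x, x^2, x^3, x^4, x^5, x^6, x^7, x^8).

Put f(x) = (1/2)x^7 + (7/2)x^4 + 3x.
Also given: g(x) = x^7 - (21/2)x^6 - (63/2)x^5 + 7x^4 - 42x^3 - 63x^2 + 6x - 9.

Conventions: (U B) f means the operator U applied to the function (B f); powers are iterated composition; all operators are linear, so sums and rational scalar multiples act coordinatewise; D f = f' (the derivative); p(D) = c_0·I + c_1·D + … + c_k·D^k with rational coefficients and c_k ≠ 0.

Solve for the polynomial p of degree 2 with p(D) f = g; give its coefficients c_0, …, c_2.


D^0 f = (1/2)x^7 + (7/2)x^4 + 3x
D^1 f = (7/2)x^6 + 14x^3 + 3
D^2 f = 21x^5 + 42x^2
matching coefficients of g against c_0 f + c_1 Df + … from the top degree down determines the c_i
solution: c_0 = 2, c_1 = -3, c_2 = -3/2

c_0 = 2, c_1 = -3, c_2 = -3/2


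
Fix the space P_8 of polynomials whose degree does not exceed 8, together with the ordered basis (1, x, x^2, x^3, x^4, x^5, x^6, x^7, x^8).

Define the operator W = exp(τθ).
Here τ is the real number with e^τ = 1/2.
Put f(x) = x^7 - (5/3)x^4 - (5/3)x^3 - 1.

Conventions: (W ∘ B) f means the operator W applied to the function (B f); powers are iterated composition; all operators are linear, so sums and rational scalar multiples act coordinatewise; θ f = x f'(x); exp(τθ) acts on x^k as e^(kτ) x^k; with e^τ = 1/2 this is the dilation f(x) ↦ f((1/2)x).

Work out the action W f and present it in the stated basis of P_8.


exp(τθ) x^k = e^(kτ) x^k; with e^τ = 1/2 this sends x^k to (1/2)^k x^k
x^3 ↦ 1/8 x^3
x^4 ↦ 1/16 x^4
x^7 ↦ 1/128 x^7
applying this coordinatewise to f: exp(τθ) f = (1/128)x^7 - (5/48)x^4 - (5/24)x^3 - 1

the image equals g(x) = (1/128)x^7 - (5/48)x^4 - (5/24)x^3 - 1


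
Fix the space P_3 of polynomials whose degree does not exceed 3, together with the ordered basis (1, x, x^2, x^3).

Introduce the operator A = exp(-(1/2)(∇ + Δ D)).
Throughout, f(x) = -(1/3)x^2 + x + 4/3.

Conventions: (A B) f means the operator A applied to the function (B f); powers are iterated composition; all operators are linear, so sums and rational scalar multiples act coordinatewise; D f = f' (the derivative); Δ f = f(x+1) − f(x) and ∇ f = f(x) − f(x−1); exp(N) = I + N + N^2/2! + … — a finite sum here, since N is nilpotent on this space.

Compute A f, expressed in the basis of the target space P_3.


the image equals g(x) = -(1/3)x^2 + (4/3)x + 11/12

order-1 term: (1/3)x - 1/3
order-2 term: -1/12
the series for exp(-(1/2)(∇ + Δ D)) f terminates at order 2
exp(-(1/2)(∇ + Δ D)) f = -(1/3)x^2 + (4/3)x + 11/12


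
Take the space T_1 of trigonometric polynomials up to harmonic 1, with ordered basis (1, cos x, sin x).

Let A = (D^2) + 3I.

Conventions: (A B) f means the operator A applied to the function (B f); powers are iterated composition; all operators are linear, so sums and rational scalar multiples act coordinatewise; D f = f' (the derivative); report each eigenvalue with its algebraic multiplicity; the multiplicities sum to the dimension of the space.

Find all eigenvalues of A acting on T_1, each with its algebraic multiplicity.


λ = 2 (multiplicity 2), λ = 3 (multiplicity 1)

image of 1: 3
image of cos x: 2cos x
image of sin x: 2sin x
the matrix is diagonal; its diagonal is (3, 2, 2)
for a triangular matrix the eigenvalues are the diagonal entries, with algebraic multiplicity their repetition count


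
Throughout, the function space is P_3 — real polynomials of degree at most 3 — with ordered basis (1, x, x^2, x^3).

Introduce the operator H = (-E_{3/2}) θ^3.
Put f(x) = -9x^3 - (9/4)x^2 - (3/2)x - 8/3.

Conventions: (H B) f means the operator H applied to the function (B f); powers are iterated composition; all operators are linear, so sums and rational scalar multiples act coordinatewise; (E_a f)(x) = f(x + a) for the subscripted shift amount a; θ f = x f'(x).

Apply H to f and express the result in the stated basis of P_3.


the image equals g(x) = 243x^3 + (2223/2)x^2 + (6783/4)x + 6903/8

θ f = -27x^3 - (9/2)x^2 - (3/2)x
θ θ f = -81x^3 - 9x^2 - (3/2)x
θ θ θ f = -243x^3 - 18x^2 - (3/2)x
E_{3/2} θ^3 f = -243x^3 - (2223/2)x^2 - (6783/4)x - 6903/8
(-E_{3/2}) θ^3 f = 243x^3 + (2223/2)x^2 + (6783/4)x + 6903/8


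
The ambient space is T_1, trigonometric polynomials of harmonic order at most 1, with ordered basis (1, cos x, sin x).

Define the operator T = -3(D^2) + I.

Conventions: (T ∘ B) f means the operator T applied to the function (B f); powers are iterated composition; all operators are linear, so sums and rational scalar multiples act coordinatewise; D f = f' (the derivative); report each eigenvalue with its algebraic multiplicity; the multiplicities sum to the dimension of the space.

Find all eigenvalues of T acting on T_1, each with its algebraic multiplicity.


λ = 1 (multiplicity 1), λ = 4 (multiplicity 2)

image of 1: 1
image of cos x: 4cos x
image of sin x: 4sin x
the matrix is diagonal; its diagonal is (1, 4, 4)
for a triangular matrix the eigenvalues are the diagonal entries, with algebraic multiplicity their repetition count


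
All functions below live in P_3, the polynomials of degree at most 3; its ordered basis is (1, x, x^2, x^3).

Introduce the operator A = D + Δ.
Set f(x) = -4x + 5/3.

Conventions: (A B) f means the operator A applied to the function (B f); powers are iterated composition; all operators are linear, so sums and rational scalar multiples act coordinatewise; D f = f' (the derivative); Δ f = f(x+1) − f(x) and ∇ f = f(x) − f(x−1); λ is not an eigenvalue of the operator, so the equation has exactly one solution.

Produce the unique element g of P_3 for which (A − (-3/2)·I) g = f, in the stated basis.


write g with unknown coordinates in the stated basis and equate coefficients in (A − (-3/2)·I) g = f
solving from the highest basis element down gives g = -(8/3)x + 14/3
check: A g = -16/3
so A g − (-3/2)·g = -4x + 5/3 = f ✓

g(x) = -(8/3)x + 14/3


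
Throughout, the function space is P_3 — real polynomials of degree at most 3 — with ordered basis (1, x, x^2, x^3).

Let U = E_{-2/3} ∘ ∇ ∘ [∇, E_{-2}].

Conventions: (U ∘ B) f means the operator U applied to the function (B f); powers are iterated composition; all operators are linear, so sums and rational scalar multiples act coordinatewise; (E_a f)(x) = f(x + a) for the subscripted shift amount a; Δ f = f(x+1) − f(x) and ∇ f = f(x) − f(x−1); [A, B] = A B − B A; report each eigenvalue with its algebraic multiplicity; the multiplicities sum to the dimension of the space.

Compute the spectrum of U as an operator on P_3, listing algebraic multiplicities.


image of 1: 0
image of x: 0
image of x^2: 0
image of x^3: 0
the matrix is upper triangular; its diagonal is (0, 0, 0, 0)
for a triangular matrix the eigenvalues are the diagonal entries, with algebraic multiplicity their repetition count

λ = 0 (multiplicity 4)


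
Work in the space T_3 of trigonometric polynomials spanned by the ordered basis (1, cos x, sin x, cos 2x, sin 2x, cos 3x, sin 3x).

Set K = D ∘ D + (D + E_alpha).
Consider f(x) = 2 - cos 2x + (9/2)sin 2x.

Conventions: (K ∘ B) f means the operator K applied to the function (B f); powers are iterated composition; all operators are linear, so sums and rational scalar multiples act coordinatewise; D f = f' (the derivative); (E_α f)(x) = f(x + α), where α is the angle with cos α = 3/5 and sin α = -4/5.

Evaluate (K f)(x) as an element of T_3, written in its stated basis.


D f = 9cos 2x + 2sin 2x
D D f = 4cos 2x - 18sin 2x
D f = 9cos 2x + 2sin 2x
E_alpha f = 2 - (101/25)cos 2x - (111/50)sin 2x
(D + E_alpha) f = 2 + (124/25)cos 2x - (11/50)sin 2x
(D ∘ D + (D + E_alpha)) f = 2 + (224/25)cos 2x - (911/50)sin 2x

the image equals g(x) = 2 + (224/25)cos 2x - (911/50)sin 2x


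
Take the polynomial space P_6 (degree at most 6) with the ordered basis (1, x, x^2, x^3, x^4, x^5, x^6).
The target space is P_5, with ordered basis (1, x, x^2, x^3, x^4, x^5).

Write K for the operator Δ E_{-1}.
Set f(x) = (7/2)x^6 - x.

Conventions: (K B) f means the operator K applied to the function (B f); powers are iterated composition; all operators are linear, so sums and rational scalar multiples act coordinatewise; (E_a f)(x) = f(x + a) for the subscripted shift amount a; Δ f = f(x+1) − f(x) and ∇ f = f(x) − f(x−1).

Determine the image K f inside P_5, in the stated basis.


E_{-1} f = (7/2)x^6 - 21x^5 + (105/2)x^4 - 70x^3 + (105/2)x^2 - 22x + 9/2
Δ E_{-1} f = 21x^5 - (105/2)x^4 + 70x^3 - (105/2)x^2 + 21x - 9/2

the result is g(x) = 21x^5 - (105/2)x^4 + 70x^3 - (105/2)x^2 + 21x - 9/2


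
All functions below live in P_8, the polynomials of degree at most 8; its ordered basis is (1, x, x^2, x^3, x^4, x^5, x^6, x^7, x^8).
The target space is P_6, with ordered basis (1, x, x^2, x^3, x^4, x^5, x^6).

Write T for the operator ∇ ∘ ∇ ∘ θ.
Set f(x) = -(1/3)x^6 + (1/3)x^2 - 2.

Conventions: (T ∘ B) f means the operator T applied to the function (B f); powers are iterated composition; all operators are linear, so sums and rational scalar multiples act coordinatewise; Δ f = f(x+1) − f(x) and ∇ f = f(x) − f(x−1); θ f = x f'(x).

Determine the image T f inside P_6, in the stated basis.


the image equals g(x) = -60x^4 + 240x^3 - 420x^2 + 360x - 368/3

θ f = -2x^6 + (2/3)x^2
∇ θ f = -12x^5 + 30x^4 - 40x^3 + 30x^2 - (32/3)x + 4/3
∇ ∇ θ f = -60x^4 + 240x^3 - 420x^2 + 360x - 368/3


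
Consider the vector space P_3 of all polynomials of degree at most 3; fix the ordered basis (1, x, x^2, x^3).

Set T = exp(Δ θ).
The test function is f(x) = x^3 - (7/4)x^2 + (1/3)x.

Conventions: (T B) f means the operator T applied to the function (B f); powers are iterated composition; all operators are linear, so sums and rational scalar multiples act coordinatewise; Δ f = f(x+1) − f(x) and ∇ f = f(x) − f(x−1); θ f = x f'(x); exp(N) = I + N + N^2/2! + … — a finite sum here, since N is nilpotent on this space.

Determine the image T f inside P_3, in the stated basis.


order-1 term: 9x^2 + 2x - 1/6
order-2 term: 18x + 10
order-3 term: 6
the series for exp(Δ θ) f terminates at order 3
exp(Δ θ) f = x^3 + (29/4)x^2 + (61/3)x + 95/6

the image equals g(x) = x^3 + (29/4)x^2 + (61/3)x + 95/6


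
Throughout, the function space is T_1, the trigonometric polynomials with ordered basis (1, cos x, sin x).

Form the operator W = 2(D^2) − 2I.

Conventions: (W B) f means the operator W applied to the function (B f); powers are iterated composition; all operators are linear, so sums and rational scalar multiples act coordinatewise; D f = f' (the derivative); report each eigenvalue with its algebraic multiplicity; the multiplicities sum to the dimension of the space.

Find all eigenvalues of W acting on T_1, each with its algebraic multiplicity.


image of 1: -2
image of cos x: -4cos x
image of sin x: -4sin x
the matrix is diagonal; its diagonal is (-2, -4, -4)
for a triangular matrix the eigenvalues are the diagonal entries, with algebraic multiplicity their repetition count

λ = -4 (multiplicity 2), λ = -2 (multiplicity 1)


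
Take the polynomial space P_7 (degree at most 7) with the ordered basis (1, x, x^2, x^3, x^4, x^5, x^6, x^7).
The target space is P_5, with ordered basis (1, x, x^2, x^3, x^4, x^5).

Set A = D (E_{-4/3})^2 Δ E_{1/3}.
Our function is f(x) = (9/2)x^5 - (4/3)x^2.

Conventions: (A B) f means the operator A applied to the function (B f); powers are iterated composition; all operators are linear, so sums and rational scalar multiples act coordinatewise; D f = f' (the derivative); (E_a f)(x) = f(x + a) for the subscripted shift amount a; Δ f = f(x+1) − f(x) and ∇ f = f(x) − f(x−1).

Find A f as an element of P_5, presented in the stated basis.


E_{1/3} f = (9/2)x^5 + (15/2)x^4 + 5x^3 + (1/3)x^2 - (11/18)x - 7/54
Δ E_{1/3} f = (45/2)x^4 + 75x^3 + 105x^2 + (409/6)x + 301/18
E_{-4/3} (Δ E_{1/3}) f = (45/2)x^4 - 45x^3 + 45x^2 - (151/6)x + 35/6
E_{-4/3} E_{-4/3} (Δ E_{1/3}) f = (45/2)x^4 - 165x^3 + 465x^2 - (1197/2)x + 1783/6
D (E_{-4/3})^2 (Δ E_{1/3}) f = 90x^3 - 495x^2 + 930x - 1197/2

g(x) = 90x^3 - 495x^2 + 930x - 1197/2


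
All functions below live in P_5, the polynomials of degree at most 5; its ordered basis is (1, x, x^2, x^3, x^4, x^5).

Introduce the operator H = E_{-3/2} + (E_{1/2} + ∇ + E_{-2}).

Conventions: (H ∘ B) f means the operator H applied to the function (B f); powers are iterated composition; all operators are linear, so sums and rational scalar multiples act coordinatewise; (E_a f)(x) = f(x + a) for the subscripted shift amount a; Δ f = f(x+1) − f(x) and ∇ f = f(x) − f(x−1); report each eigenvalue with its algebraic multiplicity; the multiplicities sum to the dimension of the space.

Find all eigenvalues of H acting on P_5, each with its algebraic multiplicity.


λ = 3 (multiplicity 6)

image of 1: 3
image of x: 3x - 2
image of x^2: 3x^2 - 4x + 11/2
image of x^3: 3x^3 - 6x^2 + (33/2)x - 41/4
image of x^4: 3x^4 - 8x^3 + 33x^2 - 41x + 161/8
image of x^5: 3x^5 - 10x^4 + 55x^3 - (205/2)x^2 + (805/8)x - 617/16
the matrix is upper triangular; its diagonal is (3, 3, 3, 3, 3, 3)
for a triangular matrix the eigenvalues are the diagonal entries, with algebraic multiplicity their repetition count


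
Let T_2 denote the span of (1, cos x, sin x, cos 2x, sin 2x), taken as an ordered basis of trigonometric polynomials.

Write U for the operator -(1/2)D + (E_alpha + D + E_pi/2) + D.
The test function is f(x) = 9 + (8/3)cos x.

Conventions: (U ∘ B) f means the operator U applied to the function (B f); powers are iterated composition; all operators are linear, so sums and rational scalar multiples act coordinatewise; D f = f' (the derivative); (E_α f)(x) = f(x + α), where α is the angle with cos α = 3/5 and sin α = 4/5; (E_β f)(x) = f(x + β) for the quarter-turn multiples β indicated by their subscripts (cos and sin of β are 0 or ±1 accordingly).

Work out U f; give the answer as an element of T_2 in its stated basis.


D f = -(8/3)sin x
(-(1/2)D) f = (4/3)sin x
E_alpha f = 9 + (8/5)cos x - (32/15)sin x
D f = -(8/3)sin x
E_pi/2 f = 9 - (8/3)sin x
(E_alpha + D + E_pi/2) f = 18 + (8/5)cos x - (112/15)sin x
D f = -(8/3)sin x
(-(1/2)D + (E_alpha + D + E_pi/2) + D) f = 18 + (8/5)cos x - (44/5)sin x

the result is g(x) = 18 + (8/5)cos x - (44/5)sin x


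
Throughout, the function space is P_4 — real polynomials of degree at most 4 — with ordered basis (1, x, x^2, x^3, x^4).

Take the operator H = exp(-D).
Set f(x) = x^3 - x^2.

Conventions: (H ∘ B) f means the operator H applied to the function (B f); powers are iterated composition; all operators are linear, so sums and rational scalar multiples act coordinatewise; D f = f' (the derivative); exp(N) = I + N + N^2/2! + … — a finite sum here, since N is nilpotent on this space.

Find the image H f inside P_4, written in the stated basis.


order-1 term: -3x^2 + 2x
order-2 term: 3x - 1
order-3 term: -1
the series for exp(-D) f terminates at order 3
exp(-D) f = x^3 - 4x^2 + 5x - 2

the result is g(x) = x^3 - 4x^2 + 5x - 2


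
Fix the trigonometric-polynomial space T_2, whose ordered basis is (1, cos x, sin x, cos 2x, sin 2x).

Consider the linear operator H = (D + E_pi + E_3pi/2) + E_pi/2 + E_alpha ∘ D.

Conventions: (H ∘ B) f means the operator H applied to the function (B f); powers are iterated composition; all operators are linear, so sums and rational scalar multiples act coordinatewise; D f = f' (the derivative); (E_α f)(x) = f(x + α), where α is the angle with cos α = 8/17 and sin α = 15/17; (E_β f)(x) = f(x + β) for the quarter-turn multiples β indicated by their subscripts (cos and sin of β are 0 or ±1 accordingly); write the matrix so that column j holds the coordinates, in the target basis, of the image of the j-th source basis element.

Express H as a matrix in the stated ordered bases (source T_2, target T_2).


the matrix is [[3, 0, 0, 0, 0]; [0, -32/17, 25/17, 0, 0]; [0, -25/17, -32/17, 0, 0]; [0, 0, 0, -769/289, 256/289]; [0, 0, 0, -256/289, -769/289]] (rows listed top to bottom)

image of 1: 3
image of cos x: -(32/17)cos x - (25/17)sin x
image of sin x: (25/17)cos x - (32/17)sin x
image of cos 2x: -(769/289)cos 2x - (256/289)sin 2x
image of sin 2x: (256/289)cos 2x - (769/289)sin 2x
each image's coordinates form column j of the matrix


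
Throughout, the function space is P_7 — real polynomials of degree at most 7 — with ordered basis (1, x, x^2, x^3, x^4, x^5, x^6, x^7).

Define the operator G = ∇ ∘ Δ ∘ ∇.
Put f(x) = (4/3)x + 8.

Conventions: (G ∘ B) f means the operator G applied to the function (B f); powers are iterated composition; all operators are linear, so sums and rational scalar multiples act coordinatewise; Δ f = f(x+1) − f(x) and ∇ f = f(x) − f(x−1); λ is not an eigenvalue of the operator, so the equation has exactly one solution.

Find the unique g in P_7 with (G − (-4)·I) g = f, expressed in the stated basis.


the image equals g(x) = (1/3)x + 2

write g with unknown coordinates in the stated basis and equate coefficients in (G − (-4)·I) g = f
solving from the highest basis element down gives g = (1/3)x + 2
check: G g = 0
so G g − (-4)·g = (4/3)x + 8 = f ✓


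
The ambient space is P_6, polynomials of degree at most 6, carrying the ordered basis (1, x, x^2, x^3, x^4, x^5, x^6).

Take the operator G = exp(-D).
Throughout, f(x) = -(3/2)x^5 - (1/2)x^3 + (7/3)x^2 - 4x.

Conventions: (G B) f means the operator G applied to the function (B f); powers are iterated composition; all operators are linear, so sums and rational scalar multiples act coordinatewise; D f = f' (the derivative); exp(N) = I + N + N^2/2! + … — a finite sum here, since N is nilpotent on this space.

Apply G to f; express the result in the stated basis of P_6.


the image equals g(x) = -(3/2)x^5 + (15/2)x^4 - (31/2)x^3 + (113/6)x^2 - (53/3)x + 25/3

order-1 term: (15/2)x^4 + (3/2)x^2 - (14/3)x + 4
order-2 term: -15x^3 - (3/2)x + 7/3
order-3 term: 15x^2 + 1/2
order-4 term: -(15/2)x
order-5 term: 3/2
the series for exp(-D) f terminates at order 5
exp(-D) f = -(3/2)x^5 + (15/2)x^4 - (31/2)x^3 + (113/6)x^2 - (53/3)x + 25/3


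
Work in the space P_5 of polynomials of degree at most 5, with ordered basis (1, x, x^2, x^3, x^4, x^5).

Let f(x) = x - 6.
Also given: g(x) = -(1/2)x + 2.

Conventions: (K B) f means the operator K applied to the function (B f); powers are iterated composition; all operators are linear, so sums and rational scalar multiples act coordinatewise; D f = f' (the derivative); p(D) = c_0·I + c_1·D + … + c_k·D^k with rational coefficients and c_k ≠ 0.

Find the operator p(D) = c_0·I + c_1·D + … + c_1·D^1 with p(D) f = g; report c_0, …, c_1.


c_0 = -1/2, c_1 = -1

D^0 f = x - 6
D^1 f = 1
matching coefficients of g against c_0 f + c_1 Df + … from the top degree down determines the c_i
solution: c_0 = -1/2, c_1 = -1


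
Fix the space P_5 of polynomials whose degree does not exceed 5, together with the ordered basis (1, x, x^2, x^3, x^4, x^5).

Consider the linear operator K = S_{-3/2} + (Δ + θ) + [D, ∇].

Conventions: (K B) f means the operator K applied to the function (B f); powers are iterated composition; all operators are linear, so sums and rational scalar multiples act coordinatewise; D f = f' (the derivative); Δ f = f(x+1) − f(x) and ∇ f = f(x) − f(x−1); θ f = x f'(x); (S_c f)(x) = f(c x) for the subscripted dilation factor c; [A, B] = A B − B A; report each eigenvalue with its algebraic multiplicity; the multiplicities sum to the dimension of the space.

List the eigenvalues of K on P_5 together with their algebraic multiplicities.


λ = -83/32 (multiplicity 1), λ = -1/2 (multiplicity 1), λ = -3/8 (multiplicity 1), λ = 1 (multiplicity 1), λ = 17/4 (multiplicity 1), λ = 145/16 (multiplicity 1)

image of 1: 1
image of x: -(1/2)x + 1
image of x^2: (17/4)x^2 + 2x + 1
image of x^3: -(3/8)x^3 + 3x^2 + 3x + 1
image of x^4: (145/16)x^4 + 4x^3 + 6x^2 + 4x + 1
image of x^5: -(83/32)x^5 + 5x^4 + 10x^3 + 10x^2 + 5x + 1
the matrix is upper triangular; its diagonal is (1, -1/2, 17/4, -3/8, 145/16, -83/32)
for a triangular matrix the eigenvalues are the diagonal entries, with algebraic multiplicity their repetition count


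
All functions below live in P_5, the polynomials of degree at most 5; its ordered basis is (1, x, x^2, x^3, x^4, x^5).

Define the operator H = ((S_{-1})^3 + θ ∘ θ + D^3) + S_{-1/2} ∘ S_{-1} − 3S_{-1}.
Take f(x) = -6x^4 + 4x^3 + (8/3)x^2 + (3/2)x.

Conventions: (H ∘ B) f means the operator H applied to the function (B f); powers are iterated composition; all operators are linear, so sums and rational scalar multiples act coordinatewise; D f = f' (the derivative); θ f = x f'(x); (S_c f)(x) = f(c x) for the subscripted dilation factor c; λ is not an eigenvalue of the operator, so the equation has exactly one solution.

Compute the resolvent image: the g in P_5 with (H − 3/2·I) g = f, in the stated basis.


the result is g(x) = -(32/67)x^4 + (32/77)x^3 + (32/9)x^2 + (1737/268)x + 384/385

write g with unknown coordinates in the stated basis and equate coefficients in (H − 3/2·I) g = f
solving from the highest basis element down gives g = -(32/67)x^4 + (32/77)x^3 + (32/9)x^2 + (1737/268)x + 384/385
check: H g = -(450/67)x^4 + (356/77)x^3 + 8x^2 + (6015/536)x + 576/385
so H g − 3/2·g = -6x^4 + 4x^3 + (8/3)x^2 + (3/2)x = f ✓


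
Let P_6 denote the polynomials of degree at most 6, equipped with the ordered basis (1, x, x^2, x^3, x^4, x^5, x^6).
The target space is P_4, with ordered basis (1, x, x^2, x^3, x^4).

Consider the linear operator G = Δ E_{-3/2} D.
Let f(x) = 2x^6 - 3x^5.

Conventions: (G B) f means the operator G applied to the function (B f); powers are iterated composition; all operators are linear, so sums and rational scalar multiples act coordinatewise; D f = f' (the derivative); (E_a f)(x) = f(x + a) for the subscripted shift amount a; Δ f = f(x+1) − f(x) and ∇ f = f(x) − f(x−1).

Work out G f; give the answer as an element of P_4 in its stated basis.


g(x) = 60x^4 - 300x^3 + 570x^2 - 495x + 663/4

D f = 12x^5 - 15x^4
E_{-3/2} D f = 12x^5 - 105x^4 + 360x^3 - (1215/2)x^2 + (2025/4)x - 2673/16
Δ E_{-3/2} D f = 60x^4 - 300x^3 + 570x^2 - 495x + 663/4
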